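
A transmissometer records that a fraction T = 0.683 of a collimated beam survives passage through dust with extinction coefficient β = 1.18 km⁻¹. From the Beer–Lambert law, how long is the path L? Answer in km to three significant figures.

0.323 km

Beer–Lambert: T = exp(−βL) ⇒ L = −ln(T)/β = −ln(0.683)/1.18 = 0.3813/1.18 = 0.3231 km.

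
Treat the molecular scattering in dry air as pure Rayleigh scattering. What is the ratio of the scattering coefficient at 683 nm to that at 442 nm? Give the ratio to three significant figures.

Rayleigh scattering ∝ λ⁻⁴, so the ratio of coefficients is the inverse fourth power of the wavelength ratio.
σ(683)/σ(442) = (442/683)⁴ = (0.6471)⁴ = 0.1754.

0.175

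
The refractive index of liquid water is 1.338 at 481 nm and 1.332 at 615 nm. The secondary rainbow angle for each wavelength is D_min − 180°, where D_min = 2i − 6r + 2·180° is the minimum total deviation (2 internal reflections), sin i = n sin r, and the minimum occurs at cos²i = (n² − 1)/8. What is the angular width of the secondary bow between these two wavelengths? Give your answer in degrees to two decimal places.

At 481 nm (n = 1.338): cos²i = 0.09878 → i = 71.682°, r = 45.195°, D_min = 232.193°, rainbow angle = 52.193°.
At 615 nm (n = 1.332): cos²i = 0.09678 → i = 71.875°, r = 45.520°, D_min = 230.628°, rainbow angle = 50.628°.
Angular width = |52.193° − 50.628°| = 1.564°.

1.56°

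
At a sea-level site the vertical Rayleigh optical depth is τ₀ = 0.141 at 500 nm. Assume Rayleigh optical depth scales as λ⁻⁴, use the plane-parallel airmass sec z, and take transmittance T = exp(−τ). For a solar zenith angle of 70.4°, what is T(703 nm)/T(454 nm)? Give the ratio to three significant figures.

1.67

Airmass: sec 70.4° = 2.9811.
τ(703 nm) = 0.141 × (500/703)⁴ × 2.9811 = 0.141 × 0.2559 × 2.9811 = 0.1076.
τ(454 nm) = 0.141 × (500/454)⁴ × 2.9811 = 0.141 × 1.4711 × 2.9811 = 0.6184.
T(703)/T(454) = exp(τ_B − τ_A) = exp(0.5108) = 1.6666.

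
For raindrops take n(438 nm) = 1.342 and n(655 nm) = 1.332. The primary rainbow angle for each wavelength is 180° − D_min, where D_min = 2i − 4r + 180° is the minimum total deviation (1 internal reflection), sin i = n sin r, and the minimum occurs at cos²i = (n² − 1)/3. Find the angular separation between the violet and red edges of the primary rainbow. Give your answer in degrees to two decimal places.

1.44°

At 438 nm (n = 1.342): cos²i = 0.26699 → i = 58.888°, r = 39.641°, D_min = 139.213°, rainbow angle = 40.787°.
At 655 nm (n = 1.332): cos²i = 0.25807 → i = 59.469°, r = 40.290°, D_min = 137.776°, rainbow angle = 42.224°.
Angular width = |40.787° − 42.224°| = 1.437°.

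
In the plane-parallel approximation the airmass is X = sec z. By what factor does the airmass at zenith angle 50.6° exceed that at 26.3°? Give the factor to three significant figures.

1.41

X(50.6°)/X(26.3°) = sec 50.6° / sec 26.3° = cos 26.3° / cos 50.6° = 0.8965/0.6347 = 1.4124.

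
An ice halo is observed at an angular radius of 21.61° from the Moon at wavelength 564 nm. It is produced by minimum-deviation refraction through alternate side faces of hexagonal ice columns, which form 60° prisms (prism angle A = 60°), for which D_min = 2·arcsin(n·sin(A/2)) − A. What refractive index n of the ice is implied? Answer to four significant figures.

1.307

Rearranging: n = sin((D_min + A)/2) / sin(A/2).
(D_min + A)/2 = (21.61° + 60°)/2 = 40.805°.
n = sin 40.805° / sin 30° = 0.6535 / 0.5000 = 1.3070.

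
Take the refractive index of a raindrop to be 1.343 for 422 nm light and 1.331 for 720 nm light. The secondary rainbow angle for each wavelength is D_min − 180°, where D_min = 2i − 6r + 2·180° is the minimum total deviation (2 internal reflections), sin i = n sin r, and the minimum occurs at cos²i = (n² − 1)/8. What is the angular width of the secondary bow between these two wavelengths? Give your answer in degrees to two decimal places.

3.11°

At 422 nm (n = 1.343): cos²i = 0.10046 → i = 71.522°, r = 44.928°, D_min = 233.478°, rainbow angle = 53.478°.
At 720 nm (n = 1.331): cos²i = 0.09645 → i = 71.907°, r = 45.575°, D_min = 230.365°, rainbow angle = 50.365°.
Angular width = |53.478° − 50.365°| = 3.113°.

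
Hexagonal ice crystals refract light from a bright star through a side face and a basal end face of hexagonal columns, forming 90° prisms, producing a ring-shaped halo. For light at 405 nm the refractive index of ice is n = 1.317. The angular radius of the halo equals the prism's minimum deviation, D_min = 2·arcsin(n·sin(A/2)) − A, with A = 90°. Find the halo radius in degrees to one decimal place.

47.3°

n·sin(A/2) = 1.317 × sin 45° = 1.317 × 0.7071 = 0.9313.
D_min = 2·arcsin(0.9313) − 90° = 2 × 68.632° − 90° = 47.264°.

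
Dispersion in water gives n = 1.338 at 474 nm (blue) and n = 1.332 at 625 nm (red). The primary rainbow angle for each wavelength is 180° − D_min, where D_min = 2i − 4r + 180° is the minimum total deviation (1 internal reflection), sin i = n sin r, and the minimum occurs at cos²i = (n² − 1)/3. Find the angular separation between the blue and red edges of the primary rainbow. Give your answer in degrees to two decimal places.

At 474 nm (n = 1.338): cos²i = 0.26341 → i = 59.120°, r = 39.899°, D_min = 138.643°, rainbow angle = 41.357°.
At 625 nm (n = 1.332): cos²i = 0.25807 → i = 59.469°, r = 40.290°, D_min = 137.776°, rainbow angle = 42.224°.
Angular width = |41.357° − 42.224°| = 0.867°.

0.87°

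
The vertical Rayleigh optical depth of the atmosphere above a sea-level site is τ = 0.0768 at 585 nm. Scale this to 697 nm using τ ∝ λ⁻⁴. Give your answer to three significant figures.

0.0381

τ(697 nm) = τ(585 nm) × (585/697)⁴ = 0.0768 × (0.8393)⁴ = 0.0768 × 0.4962 = 0.0381.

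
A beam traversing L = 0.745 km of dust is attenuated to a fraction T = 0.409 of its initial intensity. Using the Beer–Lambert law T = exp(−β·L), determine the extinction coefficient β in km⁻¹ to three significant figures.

1.20 km⁻¹

Beer–Lambert: T = exp(−βL) ⇒ β = −ln(T)/L = −ln(0.409)/0.745 = 0.8940/0.745 = 1.2 km⁻¹.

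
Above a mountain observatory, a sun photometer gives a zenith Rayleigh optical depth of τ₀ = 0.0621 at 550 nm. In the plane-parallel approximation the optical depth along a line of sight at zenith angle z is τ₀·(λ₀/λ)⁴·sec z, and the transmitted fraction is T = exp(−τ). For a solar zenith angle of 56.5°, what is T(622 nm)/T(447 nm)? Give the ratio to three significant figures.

1.21

Airmass: sec 56.5° = 1.8118.
τ(622 nm) = 0.0621 × (550/622)⁴ × 1.8118 = 0.0621 × 0.6113 × 1.8118 = 0.0688.
τ(447 nm) = 0.0621 × (550/447)⁴ × 1.8118 = 0.0621 × 2.2920 × 1.8118 = 0.2579.
T(622)/T(447) = exp(τ_B − τ_A) = exp(0.1891) = 1.2082.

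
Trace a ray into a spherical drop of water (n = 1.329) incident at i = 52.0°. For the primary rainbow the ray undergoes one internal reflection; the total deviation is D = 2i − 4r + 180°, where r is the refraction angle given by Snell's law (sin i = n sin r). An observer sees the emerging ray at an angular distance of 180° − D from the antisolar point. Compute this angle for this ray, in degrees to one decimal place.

41.5°

sin r = sin 52.0° / 1.329 = 0.7880/1.329 = 0.5929; r = 36.37°.
D = 2·52.0° − 4·36.37° + 180° = 104.00° − 145.46° + 180° = 138.54°.
Angle from antisolar point = 180° − D = 41.46°.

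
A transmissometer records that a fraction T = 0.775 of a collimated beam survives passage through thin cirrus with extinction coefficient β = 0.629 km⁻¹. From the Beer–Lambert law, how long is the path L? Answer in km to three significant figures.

Beer–Lambert: T = exp(−βL) ⇒ L = −ln(T)/β = −ln(0.775)/0.629 = 0.2549/0.629 = 0.4052 km.

0.405 km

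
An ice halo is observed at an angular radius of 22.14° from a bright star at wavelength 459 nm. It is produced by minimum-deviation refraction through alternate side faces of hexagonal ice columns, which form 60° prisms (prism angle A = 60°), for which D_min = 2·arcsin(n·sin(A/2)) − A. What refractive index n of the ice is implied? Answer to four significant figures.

Rearranging: n = sin((D_min + A)/2) / sin(A/2).
(D_min + A)/2 = (22.14° + 60°)/2 = 41.070°.
n = sin 41.070° / sin 30° = 0.6570 / 0.5000 = 1.3140.

1.314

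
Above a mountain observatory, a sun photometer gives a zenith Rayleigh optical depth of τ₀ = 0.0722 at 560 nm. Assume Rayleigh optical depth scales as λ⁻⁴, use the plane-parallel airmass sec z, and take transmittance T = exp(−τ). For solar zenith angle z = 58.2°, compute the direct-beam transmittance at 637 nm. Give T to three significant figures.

sec 58.2° = 1.8977.
τ = 0.0722 × (560/637)⁴ × 1.8977 = 0.0722 × 0.5973 × 1.8977 = 0.0818.
T = exp(−0.0818) = 0.9214.

0.921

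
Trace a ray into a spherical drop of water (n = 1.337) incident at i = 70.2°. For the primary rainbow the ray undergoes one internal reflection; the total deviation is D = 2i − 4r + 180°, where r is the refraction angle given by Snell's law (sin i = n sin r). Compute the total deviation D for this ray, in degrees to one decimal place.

141.5°

sin r = sin 70.2° / 1.337 = 0.9409/1.337 = 0.7037; r = 44.73°.
D = 2·70.2° − 4·44.73° + 180° = 140.40° − 178.91° + 180° = 141.49°.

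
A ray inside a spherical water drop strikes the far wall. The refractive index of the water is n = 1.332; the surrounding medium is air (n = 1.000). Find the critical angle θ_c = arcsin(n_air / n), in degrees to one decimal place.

48.7°

sin θ_c = n_air / n = 1.000 / 1.332 = 0.7508.
θ_c = arcsin(0.7508) = 48.66°.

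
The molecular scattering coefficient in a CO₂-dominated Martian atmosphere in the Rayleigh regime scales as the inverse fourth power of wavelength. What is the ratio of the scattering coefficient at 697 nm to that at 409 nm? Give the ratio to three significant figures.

Rayleigh scattering ∝ λ⁻⁴, so the ratio of coefficients is the inverse fourth power of the wavelength ratio.
σ(697)/σ(409) = (409/697)⁴ = (0.5868)⁴ = 0.1186.

0.119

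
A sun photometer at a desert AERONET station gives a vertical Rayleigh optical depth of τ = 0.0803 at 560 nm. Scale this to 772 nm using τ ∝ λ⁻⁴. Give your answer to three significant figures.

0.0222

τ(772 nm) = τ(560 nm) × (560/772)⁴ = 0.0803 × (0.7254)⁴ = 0.0803 × 0.2769 = 0.0222.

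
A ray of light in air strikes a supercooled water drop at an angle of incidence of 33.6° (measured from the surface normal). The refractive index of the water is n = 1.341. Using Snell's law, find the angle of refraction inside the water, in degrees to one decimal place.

24.4°

Snell: sin θ_r = sin θ_i / n = sin 33.6° / 1.341 = 0.5534 / 1.341 = 0.4127.
θ_r = arcsin(0.4127) = 24.37°.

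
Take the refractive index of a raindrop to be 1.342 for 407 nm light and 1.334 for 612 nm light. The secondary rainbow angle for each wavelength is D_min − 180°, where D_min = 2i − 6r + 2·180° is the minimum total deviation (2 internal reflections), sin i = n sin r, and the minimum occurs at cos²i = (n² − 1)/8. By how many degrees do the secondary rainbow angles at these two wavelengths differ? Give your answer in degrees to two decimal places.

2.07°

At 407 nm (n = 1.342): cos²i = 0.10012 → i = 71.554°, r = 44.981°, D_min = 233.222°, rainbow angle = 53.222°.
At 612 nm (n = 1.334): cos²i = 0.09744 → i = 71.810°, r = 45.411°, D_min = 231.153°, rainbow angle = 51.153°.
Angular width = |53.222° − 51.153°| = 2.070°.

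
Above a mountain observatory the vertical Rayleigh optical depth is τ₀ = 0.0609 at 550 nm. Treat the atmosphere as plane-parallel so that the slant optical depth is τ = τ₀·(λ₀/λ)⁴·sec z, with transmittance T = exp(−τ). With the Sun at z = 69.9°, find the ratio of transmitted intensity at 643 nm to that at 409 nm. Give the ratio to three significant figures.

Airmass: sec 69.9° = 2.9099.
τ(643 nm) = 0.0609 × (550/643)⁴ × 2.9099 = 0.0609 × 0.5353 × 2.9099 = 0.0949.
τ(409 nm) = 0.0609 × (550/409)⁴ × 2.9099 = 0.0609 × 3.2701 × 2.9099 = 0.5795.
T(643)/T(409) = exp(τ_B − τ_A) = exp(0.4846) = 1.6236.

1.62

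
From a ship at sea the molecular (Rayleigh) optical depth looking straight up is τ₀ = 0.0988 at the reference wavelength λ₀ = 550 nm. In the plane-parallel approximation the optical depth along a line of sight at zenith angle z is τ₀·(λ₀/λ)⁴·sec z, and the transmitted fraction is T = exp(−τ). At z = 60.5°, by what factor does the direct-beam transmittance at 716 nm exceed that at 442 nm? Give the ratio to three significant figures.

Airmass: sec 60.5° = 2.0308.
τ(716 nm) = 0.0988 × (550/716)⁴ × 2.0308 = 0.0988 × 0.3482 × 2.0308 = 0.0699.
τ(442 nm) = 0.0988 × (550/442)⁴ × 2.0308 = 0.0988 × 2.3975 × 2.0308 = 0.4810.
T(716)/T(442) = exp(τ_B − τ_A) = exp(0.4112) = 1.5086.

1.51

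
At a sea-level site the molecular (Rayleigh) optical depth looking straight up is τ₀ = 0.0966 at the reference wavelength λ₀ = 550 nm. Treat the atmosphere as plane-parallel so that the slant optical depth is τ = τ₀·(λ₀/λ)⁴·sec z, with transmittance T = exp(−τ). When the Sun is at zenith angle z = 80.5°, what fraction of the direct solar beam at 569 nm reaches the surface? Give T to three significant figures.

sec 80.5° = 6.0589.
τ = 0.0966 × (550/569)⁴ × 6.0589 = 0.0966 × 0.8730 × 6.0589 = 0.5109.
T = exp(−0.5109) = 0.5999.

0.600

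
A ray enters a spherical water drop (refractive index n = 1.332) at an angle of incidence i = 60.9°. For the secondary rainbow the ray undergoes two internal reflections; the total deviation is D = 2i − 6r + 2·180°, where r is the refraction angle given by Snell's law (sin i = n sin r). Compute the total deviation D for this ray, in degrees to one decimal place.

sin r = sin 60.9° / 1.332 = 0.8738/1.332 = 0.6560; r = 40.99°.
D = 2·60.9° − 6·40.99° + 2·180° = 121.80° − 245.97° + 360° = 235.83°.

235.8°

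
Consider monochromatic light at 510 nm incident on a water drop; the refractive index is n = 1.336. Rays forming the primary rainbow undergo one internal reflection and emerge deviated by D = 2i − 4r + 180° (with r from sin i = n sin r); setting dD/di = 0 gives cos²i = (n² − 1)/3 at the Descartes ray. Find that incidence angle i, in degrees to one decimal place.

cos²i = (1.336² − 1)/3 = (1.78490 − 1)/3 = 0.26163.
cos i = 0.51150, so i = 59.236°.

59.2°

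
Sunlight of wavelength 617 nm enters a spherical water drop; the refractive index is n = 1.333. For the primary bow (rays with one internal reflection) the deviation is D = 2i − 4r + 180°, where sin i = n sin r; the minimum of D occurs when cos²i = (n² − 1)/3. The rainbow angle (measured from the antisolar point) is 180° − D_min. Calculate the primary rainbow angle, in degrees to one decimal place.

42.1°

cos²i = (1.77689 − 1)/3 = 0.25896; i = arccos(0.50888) = 59.410°.
sin r = sin 59.410°/1.333 = 0.64579; r = 40.225°.
D_min = 2·59.410° − 4·40.225° + 180° = 137.922°.
Rainbow angle = 180° − D_min = 42.078°.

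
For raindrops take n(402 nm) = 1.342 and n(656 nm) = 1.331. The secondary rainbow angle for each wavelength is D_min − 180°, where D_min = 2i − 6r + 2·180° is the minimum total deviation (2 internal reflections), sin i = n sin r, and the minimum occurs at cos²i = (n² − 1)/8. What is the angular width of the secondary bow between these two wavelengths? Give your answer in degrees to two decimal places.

2.86°

At 402 nm (n = 1.342): cos²i = 0.10012 → i = 71.554°, r = 44.981°, D_min = 233.222°, rainbow angle = 53.222°.
At 656 nm (n = 1.331): cos²i = 0.09645 → i = 71.907°, r = 45.575°, D_min = 230.365°, rainbow angle = 50.365°.
Angular width = |53.222° − 50.365°| = 2.857°.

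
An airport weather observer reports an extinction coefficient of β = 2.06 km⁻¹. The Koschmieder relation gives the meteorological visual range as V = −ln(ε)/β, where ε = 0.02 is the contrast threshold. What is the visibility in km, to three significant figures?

1.90 km

V = −ln(0.02) / 2.06 = 3.912 / 2.06 = 1.8990 km.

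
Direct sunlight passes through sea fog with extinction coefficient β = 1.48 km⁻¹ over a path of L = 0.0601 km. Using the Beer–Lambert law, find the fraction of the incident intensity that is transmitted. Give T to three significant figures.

τ = β·L = 1.48 × 0.0601 = 0.0889.
T = exp(−0.0889) = 0.9149.

0.915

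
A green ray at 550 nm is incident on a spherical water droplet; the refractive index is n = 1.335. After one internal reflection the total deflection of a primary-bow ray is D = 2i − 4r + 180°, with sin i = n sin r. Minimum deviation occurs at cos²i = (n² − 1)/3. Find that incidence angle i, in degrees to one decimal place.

cos²i = (1.335² − 1)/3 = (1.78222 − 1)/3 = 0.26074.
cos i = 0.51063, so i = 59.294°.

59.3°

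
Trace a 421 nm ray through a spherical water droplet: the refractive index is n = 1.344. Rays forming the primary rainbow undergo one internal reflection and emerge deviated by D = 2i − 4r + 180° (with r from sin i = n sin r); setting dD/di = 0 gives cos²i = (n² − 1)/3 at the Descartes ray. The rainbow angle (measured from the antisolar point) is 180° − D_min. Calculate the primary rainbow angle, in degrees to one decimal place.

40.5°

cos²i = (1.80634 − 1)/3 = 0.26878; i = arccos(0.51844) = 58.772°.
sin r = sin 58.772°/1.344 = 0.63625; r = 39.512°.
D_min = 2·58.772° − 4·39.512° + 180° = 139.495°.
Rainbow angle = 180° − D_min = 40.505°.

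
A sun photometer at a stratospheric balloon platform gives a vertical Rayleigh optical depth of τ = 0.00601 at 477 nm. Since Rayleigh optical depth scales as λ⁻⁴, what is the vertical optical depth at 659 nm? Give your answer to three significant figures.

0.00165

τ(659 nm) = τ(477 nm) × (477/659)⁴ = 0.00601 × (0.7238)⁴ = 0.00601 × 0.2745 = 0.0016.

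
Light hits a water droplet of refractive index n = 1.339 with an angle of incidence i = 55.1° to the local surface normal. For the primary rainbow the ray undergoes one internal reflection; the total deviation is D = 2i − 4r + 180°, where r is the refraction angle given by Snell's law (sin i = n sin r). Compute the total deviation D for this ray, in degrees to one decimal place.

139.1°

sin r = sin 55.1° / 1.339 = 0.8202/1.339 = 0.6125; r = 37.77°.
D = 2·55.1° − 4·37.77° + 180° = 110.20° − 151.09° + 180° = 139.11°.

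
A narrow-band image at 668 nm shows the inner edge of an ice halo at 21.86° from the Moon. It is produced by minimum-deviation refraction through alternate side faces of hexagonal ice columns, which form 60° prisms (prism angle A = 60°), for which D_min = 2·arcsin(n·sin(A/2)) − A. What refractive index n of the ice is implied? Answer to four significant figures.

1.310

Rearranging: n = sin((D_min + A)/2) / sin(A/2).
(D_min + A)/2 = (21.86° + 60°)/2 = 40.930°.
n = sin 40.930° / sin 30° = 0.6551 / 0.5000 = 1.3103.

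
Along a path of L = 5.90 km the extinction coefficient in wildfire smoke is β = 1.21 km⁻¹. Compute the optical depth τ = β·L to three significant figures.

τ = β·L = 1.21 × 5.90 = 7.1390.

7.14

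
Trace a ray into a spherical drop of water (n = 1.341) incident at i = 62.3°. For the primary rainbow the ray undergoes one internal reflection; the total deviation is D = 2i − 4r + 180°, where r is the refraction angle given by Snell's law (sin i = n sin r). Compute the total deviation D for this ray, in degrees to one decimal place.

sin r = sin 62.3° / 1.341 = 0.8854/1.341 = 0.6602; r = 41.32°.
D = 2·62.3° − 4·41.32° + 180° = 124.60° − 165.28° + 180° = 139.32°.

139.3°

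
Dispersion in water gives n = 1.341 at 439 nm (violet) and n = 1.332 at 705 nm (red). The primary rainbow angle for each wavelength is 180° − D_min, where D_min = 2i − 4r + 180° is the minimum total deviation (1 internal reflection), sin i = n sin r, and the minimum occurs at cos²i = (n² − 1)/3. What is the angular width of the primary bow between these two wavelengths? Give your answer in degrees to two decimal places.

1.29°

At 439 nm (n = 1.341): cos²i = 0.26609 → i = 58.946°, r = 39.705°, D_min = 139.071°, rainbow angle = 40.929°.
At 705 nm (n = 1.332): cos²i = 0.25807 → i = 59.469°, r = 40.290°, D_min = 137.776°, rainbow angle = 42.224°.
Angular width = |40.929° − 42.224°| = 1.295°.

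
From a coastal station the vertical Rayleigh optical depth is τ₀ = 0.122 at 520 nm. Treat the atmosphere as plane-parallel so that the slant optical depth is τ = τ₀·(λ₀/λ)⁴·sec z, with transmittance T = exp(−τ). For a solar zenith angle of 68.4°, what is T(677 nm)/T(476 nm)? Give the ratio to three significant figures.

Airmass: sec 68.4° = 2.7165.
τ(677 nm) = 0.122 × (520/677)⁴ × 2.7165 = 0.122 × 0.3481 × 2.7165 = 0.1154.
τ(476 nm) = 0.122 × (520/476)⁴ × 2.7165 = 0.122 × 1.4242 × 2.7165 = 0.4720.
T(677)/T(476) = exp(τ_B − τ_A) = exp(0.3567) = 1.4285.

1.43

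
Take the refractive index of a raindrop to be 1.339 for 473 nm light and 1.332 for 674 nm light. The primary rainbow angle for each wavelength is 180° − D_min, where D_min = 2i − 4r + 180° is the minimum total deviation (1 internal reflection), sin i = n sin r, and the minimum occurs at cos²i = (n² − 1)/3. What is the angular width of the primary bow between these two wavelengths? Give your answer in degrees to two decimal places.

At 473 nm (n = 1.339): cos²i = 0.26431 → i = 59.062°, r = 39.834°, D_min = 138.786°, rainbow angle = 41.214°.
At 674 nm (n = 1.332): cos²i = 0.25807 → i = 59.469°, r = 40.290°, D_min = 137.776°, rainbow angle = 42.224°.
Angular width = |41.214° − 42.224°| = 1.010°.

1.01°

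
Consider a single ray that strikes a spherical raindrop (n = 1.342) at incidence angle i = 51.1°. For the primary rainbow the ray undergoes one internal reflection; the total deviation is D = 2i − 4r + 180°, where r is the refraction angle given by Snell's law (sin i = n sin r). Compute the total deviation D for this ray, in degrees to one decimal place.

140.4°

sin r = sin 51.1° / 1.342 = 0.7782/1.342 = 0.5799; r = 35.44°.
D = 2·51.1° − 4·35.44° + 180° = 102.20° − 141.78° + 180° = 140.42°.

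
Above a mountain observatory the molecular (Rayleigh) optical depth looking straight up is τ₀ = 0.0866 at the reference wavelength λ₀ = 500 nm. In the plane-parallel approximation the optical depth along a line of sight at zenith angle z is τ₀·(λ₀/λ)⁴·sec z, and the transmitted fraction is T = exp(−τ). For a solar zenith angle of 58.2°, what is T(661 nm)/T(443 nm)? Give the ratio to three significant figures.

Airmass: sec 58.2° = 1.8977.
τ(661 nm) = 0.0866 × (500/661)⁴ × 1.8977 = 0.0866 × 0.3274 × 1.8977 = 0.0538.
τ(443 nm) = 0.0866 × (500/443)⁴ × 1.8977 = 0.0866 × 1.6228 × 1.8977 = 0.2667.
T(661)/T(443) = exp(τ_B − τ_A) = exp(0.2129) = 1.2372.

1.24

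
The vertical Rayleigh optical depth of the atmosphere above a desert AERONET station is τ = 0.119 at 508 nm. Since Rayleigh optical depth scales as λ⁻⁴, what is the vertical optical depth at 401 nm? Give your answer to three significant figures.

0.306

τ(401 nm) = τ(508 nm) × (508/401)⁴ = 0.119 × (1.2668)⁴ = 0.119 × 2.5756 = 0.3065.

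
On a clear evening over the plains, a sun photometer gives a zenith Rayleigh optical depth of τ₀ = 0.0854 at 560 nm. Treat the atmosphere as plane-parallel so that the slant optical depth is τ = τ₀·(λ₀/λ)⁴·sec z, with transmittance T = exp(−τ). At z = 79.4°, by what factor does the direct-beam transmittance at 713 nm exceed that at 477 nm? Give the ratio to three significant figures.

2.02

Airmass: sec 79.4° = 5.4362.
τ(713 nm) = 0.0854 × (560/713)⁴ × 5.4362 = 0.0854 × 0.3805 × 5.4362 = 0.1767.
τ(477 nm) = 0.0854 × (560/477)⁴ × 5.4362 = 0.0854 × 1.8997 × 5.4362 = 0.8819.
T(713)/T(477) = exp(τ_B − τ_A) = exp(0.7053) = 2.0244.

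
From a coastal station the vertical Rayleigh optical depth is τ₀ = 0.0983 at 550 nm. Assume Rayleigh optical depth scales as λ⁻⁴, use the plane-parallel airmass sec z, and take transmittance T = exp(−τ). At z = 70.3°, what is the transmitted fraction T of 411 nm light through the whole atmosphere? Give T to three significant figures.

0.393

sec 70.3° = 2.9665.
τ = 0.0983 × (550/411)⁴ × 2.9665 = 0.0983 × 3.2069 × 2.9665 = 0.9352.
T = exp(−0.9352) = 0.3925.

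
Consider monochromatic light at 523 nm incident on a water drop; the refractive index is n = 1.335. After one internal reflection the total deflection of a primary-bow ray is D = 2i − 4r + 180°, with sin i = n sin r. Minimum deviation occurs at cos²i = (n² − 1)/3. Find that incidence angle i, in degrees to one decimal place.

cos²i = (1.335² − 1)/3 = (1.78222 − 1)/3 = 0.26074.
cos i = 0.51063, so i = 59.294°.

59.3°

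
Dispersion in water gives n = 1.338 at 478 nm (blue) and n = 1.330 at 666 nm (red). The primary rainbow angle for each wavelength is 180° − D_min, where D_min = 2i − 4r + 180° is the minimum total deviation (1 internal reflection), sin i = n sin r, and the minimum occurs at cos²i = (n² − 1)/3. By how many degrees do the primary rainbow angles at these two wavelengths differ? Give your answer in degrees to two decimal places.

At 478 nm (n = 1.338): cos²i = 0.26341 → i = 59.120°, r = 39.899°, D_min = 138.643°, rainbow angle = 41.357°.
At 666 nm (n = 1.330): cos²i = 0.25630 → i = 59.585°, r = 40.422°, D_min = 137.484°, rainbow angle = 42.516°.
Angular width = |41.357° − 42.516°| = 1.160°.

1.16°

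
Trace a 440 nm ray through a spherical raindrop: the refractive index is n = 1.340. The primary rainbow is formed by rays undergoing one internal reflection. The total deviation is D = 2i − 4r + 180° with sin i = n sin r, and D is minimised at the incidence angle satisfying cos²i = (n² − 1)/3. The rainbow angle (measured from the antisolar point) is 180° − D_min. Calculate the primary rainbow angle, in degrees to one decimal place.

cos²i = (1.79560 − 1)/3 = 0.26520; i = arccos(0.51498) = 59.004°.
sin r = sin 59.004°/1.340 = 0.63971; r = 39.770°.
D_min = 2·59.004° − 4·39.770° + 180° = 138.929°.
Rainbow angle = 180° − D_min = 41.071°.

41.1°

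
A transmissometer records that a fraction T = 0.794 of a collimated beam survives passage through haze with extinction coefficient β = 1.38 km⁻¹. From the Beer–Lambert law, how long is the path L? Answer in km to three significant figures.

0.167 km

Beer–Lambert: T = exp(−βL) ⇒ L = −ln(T)/β = −ln(0.794)/1.38 = 0.2307/1.38 = 0.1672 km.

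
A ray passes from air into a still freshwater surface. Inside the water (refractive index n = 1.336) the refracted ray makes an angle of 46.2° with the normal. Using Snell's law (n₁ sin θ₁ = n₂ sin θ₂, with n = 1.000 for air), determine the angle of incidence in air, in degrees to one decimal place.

74.6°

Snell: sin θ_i = n · sin θ_r = 1.336 × sin 46.2° = 1.336 × 0.7218 = 0.9643.
θ_i = arcsin(0.9643) = 74.64°.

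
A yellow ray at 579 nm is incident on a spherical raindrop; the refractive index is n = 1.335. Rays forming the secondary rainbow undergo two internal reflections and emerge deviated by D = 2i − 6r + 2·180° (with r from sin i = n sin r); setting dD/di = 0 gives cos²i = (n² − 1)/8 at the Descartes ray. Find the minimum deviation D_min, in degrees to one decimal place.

cos²i = (1.78222 − 1)/8 = 0.09778; i = arccos(0.31269) = 71.778°.
sin r = sin 71.778°/1.335 = 0.71150; r = 45.357°.
D_min = 2·71.778° − 6·45.357° + 360° = 231.414°.

231.4°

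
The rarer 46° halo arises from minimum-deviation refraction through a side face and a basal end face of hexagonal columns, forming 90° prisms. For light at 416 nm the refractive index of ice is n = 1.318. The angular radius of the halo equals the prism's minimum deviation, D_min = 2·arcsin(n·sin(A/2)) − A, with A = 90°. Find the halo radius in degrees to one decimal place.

47.5°

n·sin(A/2) = 1.318 × sin 45° = 1.318 × 0.7071 = 0.9320.
D_min = 2·arcsin(0.9320) − 90° = 2 × 68.743° − 90° = 47.487°.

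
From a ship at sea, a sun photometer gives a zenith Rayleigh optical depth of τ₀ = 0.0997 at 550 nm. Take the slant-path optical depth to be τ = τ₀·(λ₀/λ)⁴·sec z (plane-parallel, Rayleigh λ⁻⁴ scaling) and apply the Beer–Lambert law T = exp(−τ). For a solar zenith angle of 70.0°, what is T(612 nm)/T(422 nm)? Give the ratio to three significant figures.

1.92

Airmass: sec 70.0° = 2.9238.
τ(612 nm) = 0.0997 × (550/612)⁴ × 2.9238 = 0.0997 × 0.6523 × 2.9238 = 0.1901.
τ(422 nm) = 0.0997 × (550/422)⁴ × 2.9238 = 0.0997 × 2.8854 × 2.9238 = 0.8411.
T(612)/T(422) = exp(τ_B − τ_A) = exp(0.6509) = 1.9174.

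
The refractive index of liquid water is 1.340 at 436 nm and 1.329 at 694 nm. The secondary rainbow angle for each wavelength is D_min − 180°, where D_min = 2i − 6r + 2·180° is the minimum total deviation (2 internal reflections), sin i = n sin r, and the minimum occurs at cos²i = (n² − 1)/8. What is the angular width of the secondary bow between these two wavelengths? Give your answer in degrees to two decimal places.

At 436 nm (n = 1.340): cos²i = 0.09945 → i = 71.618°, r = 45.088°, D_min = 232.709°, rainbow angle = 52.709°.
At 694 nm (n = 1.329): cos²i = 0.09578 → i = 71.972°, r = 45.685°, D_min = 229.837°, rainbow angle = 49.837°.
Angular width = |52.709° − 49.837°| = 2.872°.

2.87°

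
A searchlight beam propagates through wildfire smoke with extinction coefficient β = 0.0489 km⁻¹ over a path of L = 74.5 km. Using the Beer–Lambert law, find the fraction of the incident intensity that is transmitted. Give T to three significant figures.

0.0262

τ = β·L = 0.0489 × 74.5 = 3.6431.
T = exp(−3.6431) = 0.0262.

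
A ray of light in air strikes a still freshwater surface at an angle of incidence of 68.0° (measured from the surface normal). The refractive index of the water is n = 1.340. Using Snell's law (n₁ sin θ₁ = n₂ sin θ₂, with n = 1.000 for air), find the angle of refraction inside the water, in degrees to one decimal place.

Snell: sin θ_r = sin θ_i / n = sin 68.0° / 1.340 = 0.9272 / 1.340 = 0.6919.
θ_r = arcsin(0.6919) = 43.78°.

43.8°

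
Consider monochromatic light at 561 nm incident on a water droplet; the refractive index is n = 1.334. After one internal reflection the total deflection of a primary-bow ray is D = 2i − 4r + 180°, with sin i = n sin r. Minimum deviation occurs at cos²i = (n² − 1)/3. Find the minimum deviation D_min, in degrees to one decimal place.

138.1°

cos²i = (1.77956 − 1)/3 = 0.25985; i = arccos(0.50976) = 59.352°.
sin r = sin 59.352°/1.334 = 0.64492; r = 40.159°.
D_min = 2·59.352° − 4·40.159° + 180° = 138.067°.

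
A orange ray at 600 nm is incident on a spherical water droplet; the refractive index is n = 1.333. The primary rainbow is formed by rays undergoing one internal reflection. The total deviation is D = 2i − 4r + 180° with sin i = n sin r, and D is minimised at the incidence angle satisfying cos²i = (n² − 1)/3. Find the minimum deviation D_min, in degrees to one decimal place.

137.9°

cos²i = (1.77689 − 1)/3 = 0.25896; i = arccos(0.50888) = 59.410°.
sin r = sin 59.410°/1.333 = 0.64579; r = 40.225°.
D_min = 2·59.410° − 4·40.225° + 180° = 137.922°.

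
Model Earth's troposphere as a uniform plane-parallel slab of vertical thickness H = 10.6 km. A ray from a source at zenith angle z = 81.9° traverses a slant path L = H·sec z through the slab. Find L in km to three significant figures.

sec z = 1/cos 81.9° = 7.0972.
L = 10.6 × 7.0972 = 75.230 km.

75.2 km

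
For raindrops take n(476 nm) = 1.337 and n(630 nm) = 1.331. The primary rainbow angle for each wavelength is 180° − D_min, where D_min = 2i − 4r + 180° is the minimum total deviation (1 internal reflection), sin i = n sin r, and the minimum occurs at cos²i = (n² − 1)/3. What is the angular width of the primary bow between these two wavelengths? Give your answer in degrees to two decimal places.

0.87°

At 476 nm (n = 1.337): cos²i = 0.26252 → i = 59.178°, r = 39.964°, D_min = 138.500°, rainbow angle = 41.500°.
At 630 nm (n = 1.331): cos²i = 0.25719 → i = 59.527°, r = 40.356°, D_min = 137.630°, rainbow angle = 42.370°.
Angular width = |41.500° − 42.370°| = 0.870°.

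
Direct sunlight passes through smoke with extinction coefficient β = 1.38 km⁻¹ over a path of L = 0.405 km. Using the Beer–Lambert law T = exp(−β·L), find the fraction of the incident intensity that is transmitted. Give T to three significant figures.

τ = β·L = 1.38 × 0.405 = 0.5589.
T = exp(−0.5589) = 0.5718.

0.572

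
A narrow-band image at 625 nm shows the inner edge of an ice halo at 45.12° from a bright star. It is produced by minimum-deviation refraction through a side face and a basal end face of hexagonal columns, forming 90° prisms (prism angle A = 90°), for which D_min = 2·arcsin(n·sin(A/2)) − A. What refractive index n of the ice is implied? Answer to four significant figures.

Rearranging: n = sin((D_min + A)/2) / sin(A/2).
(D_min + A)/2 = (45.12° + 90°)/2 = 67.560°.
n = sin 67.560° / sin 45° = 0.9243 / 0.7071 = 1.3071.

1.307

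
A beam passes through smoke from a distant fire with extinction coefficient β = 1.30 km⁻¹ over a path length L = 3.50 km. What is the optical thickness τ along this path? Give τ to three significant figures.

4.55

τ = β·L = 1.30 × 3.50 = 4.5500.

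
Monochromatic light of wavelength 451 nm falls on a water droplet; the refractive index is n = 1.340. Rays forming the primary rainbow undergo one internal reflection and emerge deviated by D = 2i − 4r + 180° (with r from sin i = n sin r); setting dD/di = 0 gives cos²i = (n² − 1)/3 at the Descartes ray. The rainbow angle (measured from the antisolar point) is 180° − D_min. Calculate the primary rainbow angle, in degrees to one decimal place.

41.1°

cos²i = (1.79560 − 1)/3 = 0.26520; i = arccos(0.51498) = 59.004°.
sin r = sin 59.004°/1.340 = 0.63971; r = 39.770°.
D_min = 2·59.004° − 4·39.770° + 180° = 138.929°.
Rainbow angle = 180° − D_min = 41.071°.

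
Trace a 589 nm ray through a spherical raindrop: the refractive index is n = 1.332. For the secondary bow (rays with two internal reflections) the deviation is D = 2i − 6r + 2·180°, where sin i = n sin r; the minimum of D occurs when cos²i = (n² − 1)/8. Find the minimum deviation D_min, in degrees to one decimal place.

cos²i = (1.77422 − 1)/8 = 0.09678; i = arccos(0.31109) = 71.875°.
sin r = sin 71.875°/1.332 = 0.71350; r = 45.520°.
D_min = 2·71.875° − 6·45.520° + 360° = 230.628°.

230.6°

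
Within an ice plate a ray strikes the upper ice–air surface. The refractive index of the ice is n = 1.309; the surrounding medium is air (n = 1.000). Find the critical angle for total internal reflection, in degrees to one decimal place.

sin θ_c = n_air / n = 1.000 / 1.309 = 0.7639.
θ_c = arcsin(0.7639) = 49.81°.

49.8°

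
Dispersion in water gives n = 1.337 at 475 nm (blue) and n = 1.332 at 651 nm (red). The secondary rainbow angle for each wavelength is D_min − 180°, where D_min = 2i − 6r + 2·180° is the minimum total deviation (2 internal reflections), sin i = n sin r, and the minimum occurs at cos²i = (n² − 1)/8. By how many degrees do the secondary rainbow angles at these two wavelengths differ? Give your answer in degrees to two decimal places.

1.31°

At 475 nm (n = 1.337): cos²i = 0.09845 → i = 71.714°, r = 45.249°, D_min = 231.934°, rainbow angle = 51.934°.
At 651 nm (n = 1.332): cos²i = 0.09678 → i = 71.875°, r = 45.520°, D_min = 230.628°, rainbow angle = 50.628°.
Angular width = |51.934° − 50.628°| = 1.305°.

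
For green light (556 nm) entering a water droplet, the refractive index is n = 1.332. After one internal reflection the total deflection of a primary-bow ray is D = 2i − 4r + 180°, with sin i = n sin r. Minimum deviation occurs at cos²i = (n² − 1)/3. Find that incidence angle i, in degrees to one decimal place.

59.5°

cos²i = (1.332² − 1)/3 = (1.77422 − 1)/3 = 0.25807.
cos i = 0.50801, so i = 59.469°.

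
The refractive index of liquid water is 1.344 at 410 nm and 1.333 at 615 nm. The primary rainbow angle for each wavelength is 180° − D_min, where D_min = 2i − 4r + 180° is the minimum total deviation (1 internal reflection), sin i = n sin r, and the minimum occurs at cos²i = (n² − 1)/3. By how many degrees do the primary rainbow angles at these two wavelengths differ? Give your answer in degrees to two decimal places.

At 410 nm (n = 1.344): cos²i = 0.26878 → i = 58.772°, r = 39.512°, D_min = 139.495°, rainbow angle = 40.505°.
At 615 nm (n = 1.333): cos²i = 0.25896 → i = 59.410°, r = 40.225°, D_min = 137.922°, rainbow angle = 42.078°.
Angular width = |40.505° − 42.078°| = 1.573°.

1.57°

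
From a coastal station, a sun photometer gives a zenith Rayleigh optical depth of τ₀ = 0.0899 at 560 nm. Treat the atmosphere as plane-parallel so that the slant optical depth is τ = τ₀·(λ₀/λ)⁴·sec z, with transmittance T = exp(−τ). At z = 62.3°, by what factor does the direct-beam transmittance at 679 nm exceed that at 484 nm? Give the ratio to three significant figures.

Airmass: sec 62.3° = 2.1513.
τ(679 nm) = 0.0899 × (560/679)⁴ × 2.1513 = 0.0899 × 0.4627 × 2.1513 = 0.0895.
τ(484 nm) = 0.0899 × (560/484)⁴ × 2.1513 = 0.0899 × 1.7921 × 2.1513 = 0.3466.
T(679)/T(484) = exp(τ_B − τ_A) = exp(0.2571) = 1.2932.

1.29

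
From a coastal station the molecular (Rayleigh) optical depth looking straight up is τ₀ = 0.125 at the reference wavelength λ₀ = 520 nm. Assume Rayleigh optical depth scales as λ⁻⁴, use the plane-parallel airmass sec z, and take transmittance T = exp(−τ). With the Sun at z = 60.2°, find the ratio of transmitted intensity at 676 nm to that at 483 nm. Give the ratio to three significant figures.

Airmass: sec 60.2° = 2.0122.
τ(676 nm) = 0.125 × (520/676)⁴ × 2.0122 = 0.125 × 0.3501 × 2.0122 = 0.0881.
τ(483 nm) = 0.125 × (520/483)⁴ × 2.0122 = 0.125 × 1.3435 × 2.0122 = 0.3379.
T(676)/T(483) = exp(τ_B − τ_A) = exp(0.2498) = 1.2838.

1.28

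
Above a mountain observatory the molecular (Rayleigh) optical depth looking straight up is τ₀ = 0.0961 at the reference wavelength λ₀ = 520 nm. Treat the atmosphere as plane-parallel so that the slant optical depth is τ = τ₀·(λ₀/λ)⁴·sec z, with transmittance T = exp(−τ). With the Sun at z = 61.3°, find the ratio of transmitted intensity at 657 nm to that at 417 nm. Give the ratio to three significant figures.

1.50

Airmass: sec 61.3° = 2.0824.
τ(657 nm) = 0.0961 × (520/657)⁴ × 2.0824 = 0.0961 × 0.3924 × 2.0824 = 0.0785.
τ(417 nm) = 0.0961 × (520/417)⁴ × 2.0824 = 0.0961 × 2.4181 × 2.0824 = 0.4839.
T(657)/T(417) = exp(τ_B − τ_A) = exp(0.4054) = 1.4998.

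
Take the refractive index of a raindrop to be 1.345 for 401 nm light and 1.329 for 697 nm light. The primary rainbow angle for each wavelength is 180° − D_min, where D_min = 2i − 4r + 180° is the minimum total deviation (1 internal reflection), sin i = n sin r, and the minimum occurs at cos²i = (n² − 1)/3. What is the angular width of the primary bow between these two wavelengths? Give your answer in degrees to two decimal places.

At 401 nm (n = 1.345): cos²i = 0.26967 → i = 58.715°, r = 39.448°, D_min = 139.635°, rainbow angle = 40.365°.
At 697 nm (n = 1.329): cos²i = 0.25541 → i = 59.643°, r = 40.487°, D_min = 137.337°, rainbow angle = 42.663°.
Angular width = |40.365° − 42.663°| = 2.299°.

2.30°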